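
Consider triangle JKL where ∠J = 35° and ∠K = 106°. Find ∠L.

By the triangle angle sum property, the three interior angles of any triangle add up to 180°.
We know angle J = 35° and angle K = 106°, so their sum is 141°.
Therefore angle L = 180° - 141° = 39°.

39 degrees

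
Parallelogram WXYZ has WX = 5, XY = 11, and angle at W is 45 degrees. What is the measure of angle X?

Opposite sides of a parallelogram are parallel, so consecutive angles form co-interior angles on a transversal.
Co-interior angles sum to 180°, giving angle X = 180 - 45 = 135 degrees.

135 degrees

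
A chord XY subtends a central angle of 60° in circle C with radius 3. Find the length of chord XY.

Drop a perpendicular from the center to the chord, bisecting both the chord and the central angle.
Each half-chord = r sin(θ/2) = 3 sin(30°).
The full chord = 2 × 3 × sin(30°) = 3.

3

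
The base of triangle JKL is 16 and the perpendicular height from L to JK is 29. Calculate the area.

Area = (1/2)(16)(29) = 232

232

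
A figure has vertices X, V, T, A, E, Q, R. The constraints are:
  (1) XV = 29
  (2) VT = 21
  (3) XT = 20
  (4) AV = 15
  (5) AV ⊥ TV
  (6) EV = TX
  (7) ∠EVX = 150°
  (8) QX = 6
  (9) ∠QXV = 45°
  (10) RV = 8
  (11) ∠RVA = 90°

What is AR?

Step 1: By the law of cosines on triangle AVR: AR² = 15² + 8² − 2·15·8·cos(90°) = 289, so AR = 17.

Therefore, the length of AR = 17.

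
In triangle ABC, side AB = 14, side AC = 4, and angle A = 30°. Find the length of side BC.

By the law of cosines: BC^2 = AB^2 + AC^2 - 2*AB*AC*cos(A)
BC^2 = 14^2 + 4^2 - 2*14*4*cos(30°)
BC^2 = 196 + 16 - 112*(sqrt(3)/2)
BC^2 = 212 - 56*sqrt(3)
BC = 2*sqrt(53 - 14*sqrt(3))

2*sqrt(53 - 14*sqrt(3))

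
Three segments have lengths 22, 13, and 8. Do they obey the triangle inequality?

Check the triangle inequality: 13 + 8 = 21 ≤ 22.
Since the sum of two sides does not exceed the third, no triangle can be formed.

No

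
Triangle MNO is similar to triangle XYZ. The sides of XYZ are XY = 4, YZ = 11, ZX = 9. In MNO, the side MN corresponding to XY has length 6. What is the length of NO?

Since the triangles are similar, the ratio of corresponding sides is constant.
Scale factor k = MN / XY = 6 / 4 = 3/2
NO = k * YZ = 3/2 * 11 = 33/2

33/2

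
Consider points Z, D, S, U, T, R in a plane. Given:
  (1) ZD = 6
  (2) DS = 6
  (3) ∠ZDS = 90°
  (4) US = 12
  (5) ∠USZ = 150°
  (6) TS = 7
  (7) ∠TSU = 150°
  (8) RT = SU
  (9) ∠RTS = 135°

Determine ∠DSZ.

Step 1: By the law of cosines on triangle SDZ: SZ² = 6² + 6² − 2·6·6·cos(90°) = 72, so SZ = 6·√2.
Step 2: By the inverse law of cosines on triangle DSZ: cos(∠DSZ) = (6² + (6·√2)² − 6²) / (2·6·6·√2) = 72/101.82 = 0.7071, so ∠DSZ = 45°.

Therefore, the measure of angle ∠DSZ = 45°.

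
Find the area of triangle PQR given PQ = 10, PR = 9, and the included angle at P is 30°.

When two sides and the included angle are known, the area formula is (1/2)ab sin(C).
The height from one side to the opposite vertex is 9 sin(30°) = 9/2.
Area = (1/2) * 10 * 9/2 = 45/2.

45/2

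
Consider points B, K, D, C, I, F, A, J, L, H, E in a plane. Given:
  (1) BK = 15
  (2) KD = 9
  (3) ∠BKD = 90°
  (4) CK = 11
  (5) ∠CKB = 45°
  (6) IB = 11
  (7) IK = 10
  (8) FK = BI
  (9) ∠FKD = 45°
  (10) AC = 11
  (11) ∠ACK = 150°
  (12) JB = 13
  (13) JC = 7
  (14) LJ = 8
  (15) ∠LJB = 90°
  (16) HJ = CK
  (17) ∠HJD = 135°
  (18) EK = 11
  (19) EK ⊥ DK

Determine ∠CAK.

Step 1: By the law of cosines on triangle ACK: AK² = 11² + 11² − 2·11·11·cos(150°) = 451.58, so AK ≈ 21.25.
Step 2: By the inverse law of cosines on triangle CAK: cos(∠CAK) = (11² + 21.25² − 11²) / (2·11·21.25) = 451.58/467.51 = 0.9659, so ∠CAK = 15°.

Therefore, the measure of angle ∠CAK = 15°.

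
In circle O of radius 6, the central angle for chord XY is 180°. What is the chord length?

Drop a perpendicular from the center to the chord, bisecting both the chord and the central angle.
Each half-chord = r sin(θ/2) = 6 sin(90°).
The full chord = 2 × 6 × sin(90°) = 12.

12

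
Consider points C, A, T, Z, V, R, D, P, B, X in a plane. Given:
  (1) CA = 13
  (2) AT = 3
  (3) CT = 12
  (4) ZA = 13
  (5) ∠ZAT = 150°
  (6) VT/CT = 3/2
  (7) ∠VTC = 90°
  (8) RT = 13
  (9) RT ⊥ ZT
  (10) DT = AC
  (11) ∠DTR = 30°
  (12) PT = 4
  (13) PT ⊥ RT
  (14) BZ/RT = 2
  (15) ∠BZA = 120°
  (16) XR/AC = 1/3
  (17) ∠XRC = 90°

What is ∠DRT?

From the given relations: DT = AC = 13.
Step 1: By the law of cosines on triangle RTD: RD² = 13² + 13² − 2·13·13·cos(30°) = 45.28, so RD ≈ 6.73.
Step 2: By the inverse law of cosines on triangle DRT: cos(∠DRT) = (6.73² + 13² − 13²) / (2·6.73·13) = 45.28/174.96 = 0.2588, so ∠DRT = 75°.

Therefore, the measure of angle ∠DRT = 75°.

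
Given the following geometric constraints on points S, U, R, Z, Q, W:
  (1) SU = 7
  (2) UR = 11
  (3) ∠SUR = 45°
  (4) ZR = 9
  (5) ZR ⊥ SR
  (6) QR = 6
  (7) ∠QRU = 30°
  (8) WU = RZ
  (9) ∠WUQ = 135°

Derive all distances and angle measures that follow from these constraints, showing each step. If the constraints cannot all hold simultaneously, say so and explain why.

The constraints are consistent.

From the given relations:
  WU = RZ = 9

Step 1: From SU = 7, UR = 11, and ∠SUR = 45°, by the law of cosines:
  SR² = SU² + UR² - 2·SU·UR·cos(45°) = 49 + 121 - 108.9 = 61.11
  SR ≈ 7.82

Step 2: From UR = 11, RQ = 6, and ∠URQ = 30°, by the law of cosines:
  UQ² = UR² + RQ² - 2·UR·RQ·cos(30°) = 121 + 36 - 114.3 = 42.68
  UQ ≈ 6.53

Step 3: From SR = 7.82, RZ = 9, and ∠SRZ = 90°, by the law of cosines:
  SZ² = SR² + RZ² - 2·SR·RZ·cos(90°) = 61.11 + 81 - 0 = 142.1
  SZ ≈ 11.92

Step 4: From QU = 6.53, UW = 9, and ∠QUW = 135°, by the law of cosines:
  QW² = QU² + UW² - 2·QU·UW·cos(135°) = 42.68 + 81 + 83.16 = 206.8
  QW ≈ 14.38

Step 5: From SR = 7.82, SU = 7, RU = 11, by the inverse law of cosines:
  cos(∠RSU) = (SR² + SU² - RU²) / (2·SR·SU)
  ∠RSU = 95.71°

Step 6: From UQ = 6.53, UR = 11, QR = 6, by the inverse law of cosines:
  cos(∠QUR) = (UQ² + UR² - QR²) / (2·UQ·UR)
  ∠QUR = 27.33°

Step 7: From RS = 7.82, RU = 11, SU = 7, by the inverse law of cosines:
  cos(∠SRU) = (RS² + RU² - SU²) / (2·RS·RU)
  ∠SRU = 39.29°

Step 8: From QR = 6, QU = 6.53, RU = 11, by the inverse law of cosines:
  cos(∠RQU) = (QR² + QU² - RU²) / (2·QR·QU)
  ∠RQU = 122.67°

Step 9: From SR = 7.82, SZ = 11.92, RZ = 9, by the inverse law of cosines:
  cos(∠RSZ) = (SR² + SZ² - RZ²) / (2·SR·SZ)
  ∠RSZ = 49.02°

Step 10: From ZR = 9, ZS = 11.92, RS = 7.82, by the inverse law of cosines:
  cos(∠RZS) = (ZR² + ZS² - RS²) / (2·ZR·ZS)
  ∠RZS = 40.98°

Step 11: From QU = 6.53, QW = 14.38, UW = 9, by the inverse law of cosines:
  cos(∠UQW) = (QU² + QW² - UW²) / (2·QU·QW)
  ∠UQW = 26.26°

Step 12: From WQ = 14.38, WU = 9, QU = 6.53, by the inverse law of cosines:
  cos(∠QWU) = (WQ² + WU² - QU²) / (2·WQ·WU)
  ∠QWU = 18.74°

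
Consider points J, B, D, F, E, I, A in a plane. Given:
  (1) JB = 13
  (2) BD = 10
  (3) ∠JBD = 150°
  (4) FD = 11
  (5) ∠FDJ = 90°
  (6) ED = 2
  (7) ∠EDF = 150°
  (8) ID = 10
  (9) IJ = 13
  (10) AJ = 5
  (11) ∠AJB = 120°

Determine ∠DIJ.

Step 1: By the law of cosines on triangle DBJ: DJ² = 10² + 13² − 2·10·13·cos(150°) = 494.17, so DJ ≈ 22.23.
Step 2: By the inverse law of cosines on triangle DIJ: cos(∠DIJ) = (10² + 13² − 22.23²) / (2·10·13) = -225.17/260 = -0.866, so ∠DIJ = 150°.

Therefore, the measure of angle ∠DIJ = 150°.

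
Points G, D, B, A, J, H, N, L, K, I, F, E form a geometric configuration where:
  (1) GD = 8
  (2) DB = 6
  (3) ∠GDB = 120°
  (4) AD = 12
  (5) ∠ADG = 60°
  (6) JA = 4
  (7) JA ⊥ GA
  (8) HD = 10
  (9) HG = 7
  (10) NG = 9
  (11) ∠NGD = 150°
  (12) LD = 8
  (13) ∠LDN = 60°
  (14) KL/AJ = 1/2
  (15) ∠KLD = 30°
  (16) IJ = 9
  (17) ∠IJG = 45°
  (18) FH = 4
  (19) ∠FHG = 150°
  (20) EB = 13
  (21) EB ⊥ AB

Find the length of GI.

Step 1: By the law of cosines on triangle GDA: GA² = 8² + 12² − 2·8·12·cos(60°) = 112, so GA = 4·√7.
Step 2: By the law of cosines on triangle JAG: JG² = 4² + (4·√7)² − 2·4·4·√7·cos(90°) = 128, so JG = 8·√2.
Step 3: By the law of cosines on triangle GJI: GI² = (8·√2)² + 9² − 2·8·√2·9·cos(45°) = 65, so GI = √65.

Therefore, the length of GI = √65.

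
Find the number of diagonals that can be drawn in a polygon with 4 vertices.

The number of diagonals in an n-gon is n(n - 3)/2.
For n = 4: 4(4 - 3)/2 = 4 × 1 / 2 = 2.

2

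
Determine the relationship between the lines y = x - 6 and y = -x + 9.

Slope of line 1: m1 = 1
Slope of line 2: m2 = -1
Two lines are perpendicular when the product of their slopes is -1 (negative reciprocals).
m1 * m2 = (1) * (-1) = -1, confirming perpendicularity.

Perpendicular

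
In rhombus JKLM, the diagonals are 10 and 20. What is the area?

Area of a rhombus = (d1 * d2) / 2
Area = (10 * 20) / 2
Area = 200 / 2
Area = 100

100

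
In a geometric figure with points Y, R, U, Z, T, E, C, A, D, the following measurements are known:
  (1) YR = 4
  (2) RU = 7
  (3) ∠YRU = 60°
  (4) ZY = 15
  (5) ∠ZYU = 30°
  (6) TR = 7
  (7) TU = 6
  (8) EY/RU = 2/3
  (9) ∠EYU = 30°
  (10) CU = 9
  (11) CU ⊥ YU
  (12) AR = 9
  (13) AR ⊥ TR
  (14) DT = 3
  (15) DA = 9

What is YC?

Step 1: By the law of cosines on triangle URY: UY² = 7² + 4² − 2·7·4·cos(60°) = 37, so UY = √37.
Step 2: By the law of cosines on triangle YUC: YC² = √37² + 9² − 2·√37·9·cos(90°) = 118, so YC = √118.

Therefore, the length of YC = √118.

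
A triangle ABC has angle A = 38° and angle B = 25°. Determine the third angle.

Let angle C = x. Then 38 + 25 + x = 180.
x = 180 - 63 = 117 degrees.

117 degrees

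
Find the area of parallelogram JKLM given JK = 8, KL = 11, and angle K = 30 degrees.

Area = a * b * sin(theta)
Area = 8 * 11 * sin(30 degrees)
Area = 88 * 1/2
Area = 44

44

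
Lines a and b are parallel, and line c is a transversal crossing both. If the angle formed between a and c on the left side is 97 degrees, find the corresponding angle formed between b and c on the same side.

Corresponding angles are equal: 97 degrees.

97 degrees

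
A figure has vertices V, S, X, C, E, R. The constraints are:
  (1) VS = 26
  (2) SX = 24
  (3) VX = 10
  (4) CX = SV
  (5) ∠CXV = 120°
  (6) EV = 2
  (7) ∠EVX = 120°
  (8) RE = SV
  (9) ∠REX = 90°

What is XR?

From the given relations: RE = SV = 26.
Step 1: By the law of cosines on triangle EVX: EX² = 2² + 10² − 2·2·10·cos(120°) = 124, so EX = 2·√31.
Step 2: By the law of cosines on triangle XER: XR² = (2·√31)² + 26² − 2·2·√31·26·cos(90°) = 800, so XR = 20·√2.

Therefore, the length of XR = 20·√2.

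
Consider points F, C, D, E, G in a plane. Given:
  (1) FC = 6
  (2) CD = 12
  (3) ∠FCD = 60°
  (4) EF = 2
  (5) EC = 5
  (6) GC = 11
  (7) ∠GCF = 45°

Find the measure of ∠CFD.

Step 1: By the law of cosines on triangle FCD: FD² = 6² + 12² − 2·6·12·cos(60°) = 108, so FD = 6·√3.
Step 2: By the inverse law of cosines on triangle CFD: cos(∠CFD) = (6² + (6·√3)² − 12²) / (2·6·6·√3) = 0/124.71 = 0, so ∠CFD = 90°.

Therefore, the measure of angle ∠CFD = 90°.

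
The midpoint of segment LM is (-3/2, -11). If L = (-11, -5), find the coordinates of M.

Using the midpoint formula: M = ((x1 + x2)/2, (y1 + y2)/2)
We know M = (-3/2, -11) and L = (-11, -5)
For x: -3/2 = (-11 + x2)/2, so x2 = 2*-3/2 - -11 = 8
For y: -11 = (-5 + y2)/2, so y2 = 2*-11 - -5 = -17
M = (8, -17)

(8, -17)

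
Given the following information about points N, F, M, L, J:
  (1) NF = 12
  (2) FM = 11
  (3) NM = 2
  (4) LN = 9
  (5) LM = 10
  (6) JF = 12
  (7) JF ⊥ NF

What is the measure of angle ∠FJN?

Step 1: By the law of cosines on triangle JFN: JN² = 12² + 12² − 2·12·12·cos(90°) = 288, so JN = 12·√2.
Step 2: By the inverse law of cosines on triangle FJN: cos(∠FJN) = (12² + (12·√2)² − 12²) / (2·12·12·√2) = 288/407.29 = 0.7071, so ∠FJN = 45°.

Therefore, the measure of angle ∠FJN = 45°.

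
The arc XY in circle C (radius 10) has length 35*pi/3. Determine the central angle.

Arc length L = 2πr × θ/360, so θ = 360L / (2πr).
θ = 360 × 35*pi/3 / (2π × 10)
θ = 210°
θ = 210°

210°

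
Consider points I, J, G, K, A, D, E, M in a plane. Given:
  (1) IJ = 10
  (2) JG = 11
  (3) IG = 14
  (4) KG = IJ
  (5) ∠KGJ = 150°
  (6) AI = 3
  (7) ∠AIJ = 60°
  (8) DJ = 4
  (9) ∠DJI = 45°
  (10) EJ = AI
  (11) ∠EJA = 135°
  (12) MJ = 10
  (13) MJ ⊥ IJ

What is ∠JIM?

Step 1: By the law of cosines on triangle IJM: IM² = 10² + 10² − 2·10·10·cos(90°) = 200, so IM = 10·√2.
Step 2: By the inverse law of cosines on triangle JIM: cos(∠JIM) = (10² + (10·√2)² − 10²) / (2·10·10·√2) = 200/282.84 = 0.7071, so ∠JIM = 45°.

Therefore, the measure of angle ∠JIM = 45°.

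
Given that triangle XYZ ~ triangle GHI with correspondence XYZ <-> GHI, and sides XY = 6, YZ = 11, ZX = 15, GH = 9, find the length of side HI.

k = 9/6 = 3/2. HI = 3/2 * 11 = 33/2.

33/2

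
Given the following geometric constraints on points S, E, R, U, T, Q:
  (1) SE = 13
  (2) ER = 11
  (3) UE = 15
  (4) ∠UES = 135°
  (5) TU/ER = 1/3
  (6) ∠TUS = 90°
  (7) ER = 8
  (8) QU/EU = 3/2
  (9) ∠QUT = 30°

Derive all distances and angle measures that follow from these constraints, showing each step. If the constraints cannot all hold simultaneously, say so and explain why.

These constraints are not satisfiable: (2) ER = 11 and (7) ER = 8 assign two different lengths to the same segment. No planar figure meets all of them, so nothing further can be derived.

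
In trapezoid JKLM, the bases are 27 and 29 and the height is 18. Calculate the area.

A trapezoid's area equals the midsegment times the height.
The midsegment is (27 + 29) / 2 = 28.
Area = 28 * 18 = 504.

504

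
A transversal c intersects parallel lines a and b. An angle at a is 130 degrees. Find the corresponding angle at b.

Corresponding angles formed by parallel lines and a transversal are equal.
The given angle is 130 degrees.
The corresponding angle = 130 degrees.

130 degrees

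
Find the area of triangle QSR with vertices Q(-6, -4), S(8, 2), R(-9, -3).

Shoelace: Area = (1/2)|-6(2--3) + 8(-3--4) + -9(-4-2)| = (1/2)(32) = 16

16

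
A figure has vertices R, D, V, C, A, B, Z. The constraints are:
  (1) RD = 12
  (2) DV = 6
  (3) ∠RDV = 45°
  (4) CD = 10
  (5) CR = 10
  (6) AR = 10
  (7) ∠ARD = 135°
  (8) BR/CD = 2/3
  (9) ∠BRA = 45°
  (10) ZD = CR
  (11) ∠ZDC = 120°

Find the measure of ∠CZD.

From the given relations: ZD = CR = 10.
Step 1: By the law of cosines on triangle ZDC: ZC² = 10² + 10² − 2·10·10·cos(120°) = 300, so ZC = 10·√3.
Step 2: By the inverse law of cosines on triangle CZD: cos(∠CZD) = ((10·√3)² + 10² − 10²) / (2·10·√3·10) = 300/346.41 = 0.866, so ∠CZD = 30°.

Therefore, the measure of angle ∠CZD = 30°.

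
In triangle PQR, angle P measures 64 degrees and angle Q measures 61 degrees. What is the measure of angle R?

Let angle R = x. Then 64 + 61 + x = 180.
x = 180 - 125 = 55 degrees.

55 degrees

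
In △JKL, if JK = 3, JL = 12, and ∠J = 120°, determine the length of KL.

When two sides and the included angle are known, the law of cosines gives the third side.
c^2 = a^2 + b^2 - 2ab cos(C) generalizes the Pythagorean theorem to non-right triangles.
Here: KL^2 = 9 + 144 - 72*(-1/2) = 189
KL = 3*sqrt(21)

3*sqrt(21)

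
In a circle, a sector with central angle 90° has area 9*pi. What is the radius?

Sector area A = πr² × θ/360, so r² = 360A / (πθ).
r² = 360 × 9*pi / (π × 90)
r² = 36
r = 6

6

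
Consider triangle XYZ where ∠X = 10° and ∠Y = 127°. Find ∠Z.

angle Z = 180 - 10 - 127 = 43 degrees.

43 degrees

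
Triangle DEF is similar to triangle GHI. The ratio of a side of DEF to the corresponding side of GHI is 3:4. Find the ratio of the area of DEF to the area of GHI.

Area scales with the square of linear dimensions. If every length is multiplied by 3/4, then the area is multiplied by (3/4)^2 = 9/16.
The area ratio is 9:16.

9:16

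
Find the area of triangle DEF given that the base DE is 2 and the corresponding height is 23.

Area = (1/2)(2)(23) = 23

23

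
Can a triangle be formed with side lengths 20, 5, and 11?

Check the triangle inequality: 5 + 11 = 16 ≤ 20.
Since the sum of two sides does not exceed the third, no triangle can be formed.

No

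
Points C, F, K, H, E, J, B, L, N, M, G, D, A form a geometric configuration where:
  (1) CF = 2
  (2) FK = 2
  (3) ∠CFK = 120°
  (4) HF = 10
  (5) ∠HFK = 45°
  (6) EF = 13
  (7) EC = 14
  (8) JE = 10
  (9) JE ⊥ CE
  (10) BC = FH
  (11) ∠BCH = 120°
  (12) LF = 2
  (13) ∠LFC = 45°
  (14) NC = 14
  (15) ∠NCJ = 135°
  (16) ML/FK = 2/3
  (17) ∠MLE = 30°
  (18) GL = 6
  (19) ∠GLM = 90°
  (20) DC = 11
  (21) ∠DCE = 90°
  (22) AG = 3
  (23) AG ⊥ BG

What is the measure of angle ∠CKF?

Step 1: By the law of cosines on triangle KFC: KC² = 2² + 2² − 2·2·2·cos(120°) = 12, so KC = 2·√3.
Step 2: By the inverse law of cosines on triangle CKF: cos(∠CKF) = ((2·√3)² + 2² − 2²) / (2·2·√3·2) = 12/13.86 = 0.866, so ∠CKF = 30°.

Therefore, the measure of angle ∠CKF = 30°.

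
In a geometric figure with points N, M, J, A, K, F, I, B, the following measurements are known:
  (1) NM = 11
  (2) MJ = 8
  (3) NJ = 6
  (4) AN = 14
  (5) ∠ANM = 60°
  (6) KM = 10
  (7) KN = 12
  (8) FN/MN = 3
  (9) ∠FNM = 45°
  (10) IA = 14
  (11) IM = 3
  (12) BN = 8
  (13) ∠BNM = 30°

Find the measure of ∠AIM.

Step 1: By the law of cosines on triangle ANM: AM² = 14² + 11² − 2·14·11·cos(60°) = 163, so AM = √163.
Step 2: By the inverse law of cosines on triangle AIM: cos(∠AIM) = (14² + 3² − √163²) / (2·14·3) = 42/84 = 0.5, so ∠AIM = 60°.

Therefore, the measure of angle ∠AIM = 60°.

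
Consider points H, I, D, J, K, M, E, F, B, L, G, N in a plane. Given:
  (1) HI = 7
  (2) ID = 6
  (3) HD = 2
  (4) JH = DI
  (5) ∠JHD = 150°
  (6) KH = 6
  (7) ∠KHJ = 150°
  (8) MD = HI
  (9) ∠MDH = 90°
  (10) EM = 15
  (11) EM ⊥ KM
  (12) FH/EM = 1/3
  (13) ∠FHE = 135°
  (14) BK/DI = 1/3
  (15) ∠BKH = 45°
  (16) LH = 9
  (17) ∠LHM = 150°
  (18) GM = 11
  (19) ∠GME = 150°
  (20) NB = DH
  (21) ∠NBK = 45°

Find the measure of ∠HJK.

From the given relations: JH = DI = 6.
Step 1: By the law of cosines on triangle JHK: JK² = 6² + 6² − 2·6·6·cos(150°) = 134.35, so JK ≈ 11.59.
Step 2: By the inverse law of cosines on triangle HJK: cos(∠HJK) = (6² + 11.59² − 6²) / (2·6·11.59) = 134.35/139.09 = 0.9659, so ∠HJK = 15°.

Therefore, the measure of angle ∠HJK = 15°.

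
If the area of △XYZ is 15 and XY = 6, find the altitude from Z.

Area = (1/2) * base * height
height = 2 * Area / base
height = 2 * 15 / 6
height = 30 / 6
height = 5

5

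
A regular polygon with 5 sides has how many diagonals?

Total line segments between 5 vertices = C(5,2) = 10.
Subtract the 5 sides: 10 - 5 = 5 diagonals.

5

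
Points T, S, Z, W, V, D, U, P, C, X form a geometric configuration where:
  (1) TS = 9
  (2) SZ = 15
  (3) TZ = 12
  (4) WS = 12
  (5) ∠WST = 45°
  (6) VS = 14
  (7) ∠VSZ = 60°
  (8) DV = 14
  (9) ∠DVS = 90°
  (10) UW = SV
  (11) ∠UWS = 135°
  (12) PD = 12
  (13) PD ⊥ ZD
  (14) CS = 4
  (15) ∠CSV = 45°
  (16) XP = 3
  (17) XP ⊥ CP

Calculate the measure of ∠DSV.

Step 1: By the law of cosines on triangle SVD: SD² = 14² + 14² − 2·14·14·cos(90°) = 392, so SD = 14·√2.
Step 2: By the inverse law of cosines on triangle DSV: cos(∠DSV) = ((14·√2)² + 14² − 14²) / (2·14·√2·14) = 392/554.37 = 0.7071, so ∠DSV = 45°.

Therefore, the measure of angle ∠DSV = 45°.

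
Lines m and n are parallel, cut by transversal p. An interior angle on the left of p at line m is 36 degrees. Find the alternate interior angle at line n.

Alternate interior angles are equal: 36 degrees.

36 degrees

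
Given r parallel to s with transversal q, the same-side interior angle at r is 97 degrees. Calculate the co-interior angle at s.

Co-interior angles (same-side interior) formed by parallel lines and a transversal are supplementary (sum to 180 degrees).
The given angle is 97 degrees.
The co-interior angle = 180 - 97 = 83 degrees.

83 degrees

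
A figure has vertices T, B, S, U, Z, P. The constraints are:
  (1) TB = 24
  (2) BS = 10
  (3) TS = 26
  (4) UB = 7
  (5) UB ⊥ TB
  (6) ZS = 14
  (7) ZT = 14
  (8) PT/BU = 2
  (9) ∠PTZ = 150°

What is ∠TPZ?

From the given relations: PT = 2·BU = 2·7 = 14.
Step 1: By the law of cosines on triangle PTZ: PZ² = 14² + 14² − 2·14·14·cos(150°) = 731.48, so PZ ≈ 27.05.
Step 2: By the inverse law of cosines on triangle TPZ: cos(∠TPZ) = (14² + 27.05² − 14²) / (2·14·27.05) = 731.48/757.29 = 0.9659, so ∠TPZ = 15°.

Therefore, the measure of angle ∠TPZ = 15°.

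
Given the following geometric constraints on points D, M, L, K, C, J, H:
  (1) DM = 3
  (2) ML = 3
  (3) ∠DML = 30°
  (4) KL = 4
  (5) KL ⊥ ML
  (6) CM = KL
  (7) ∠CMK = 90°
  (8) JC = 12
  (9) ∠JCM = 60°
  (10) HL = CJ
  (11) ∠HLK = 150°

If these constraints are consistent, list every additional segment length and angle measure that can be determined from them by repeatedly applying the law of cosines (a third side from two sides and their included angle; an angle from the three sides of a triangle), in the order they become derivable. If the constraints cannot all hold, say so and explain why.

The constraints are consistent. Derivable facts, in order:
After 1 step:
- DL ≈ 1.55
- KH ≈ 15.59
- MJ = 4·√7
- MK = 5
After 2 steps:
- KC = √41
- ∠CJM = 19.11°
- ∠CMJ = 100.89°
- ∠DLM = 75°
- ∠HKL = 22.63°
- ∠KHL = 7.37°
- ∠KML = 53.13°
- ∠LDM = 75°
- ∠LKM = 36.87°
After 3 steps:
- ∠CKM = 38.66°
- ∠KCM = 51.34°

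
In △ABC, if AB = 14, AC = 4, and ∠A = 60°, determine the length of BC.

Law of cosines: BC^2 = 14^2 + 4^2 - 2(14)(4)cos(60°) = 156, so BC = 2*sqrt(39).

2*sqrt(39)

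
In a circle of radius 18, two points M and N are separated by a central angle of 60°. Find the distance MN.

Drop a perpendicular from the center to the chord, bisecting both the chord and the central angle.
Each half-chord = r sin(θ/2) = 18 sin(30°).
The full chord = 2 × 18 × sin(30°) = 18.

18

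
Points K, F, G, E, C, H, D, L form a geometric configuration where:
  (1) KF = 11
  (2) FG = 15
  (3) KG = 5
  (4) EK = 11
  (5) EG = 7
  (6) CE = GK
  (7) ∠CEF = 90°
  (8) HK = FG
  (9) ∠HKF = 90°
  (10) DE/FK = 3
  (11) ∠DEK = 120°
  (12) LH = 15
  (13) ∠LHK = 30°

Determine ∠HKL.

From the given relations: HK = FG = 15.
Step 1: By the law of cosines on triangle KHL: KL² = 15² + 15² − 2·15·15·cos(30°) = 60.29, so KL ≈ 7.76.
Step 2: By the inverse law of cosines on triangle HKL: cos(∠HKL) = (15² + 7.76² − 15²) / (2·15·7.76) = 60.29/232.94 = 0.2588, so ∠HKL = 75°.

Therefore, the measure of angle ∠HKL = 75°.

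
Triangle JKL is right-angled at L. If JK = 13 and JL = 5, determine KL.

KL = sqrt(13^2 - 5^2) = sqrt(144) = 12

12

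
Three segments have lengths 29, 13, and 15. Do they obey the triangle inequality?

The longest side is 29. The other two sides sum to 13 + 15 = 28.
Since 28 ≤ 29, the two shorter sides cannot reach around to close the triangle.

No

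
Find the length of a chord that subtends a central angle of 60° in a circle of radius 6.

Chord = 2(6) sin(30°) = 6

6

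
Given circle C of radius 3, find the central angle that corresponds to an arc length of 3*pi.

The full circumference is 2πr = 6*pi.
The arc is 3*pi / 6*pi = 1/2 of the full circle.
So the central angle = 1/2 × 360° = 180°.

180°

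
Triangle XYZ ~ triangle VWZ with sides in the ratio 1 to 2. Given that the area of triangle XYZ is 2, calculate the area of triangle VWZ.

For similar figures, the area ratio equals the square of the side ratio.
Side ratio (XYZ to VWZ) = 1:2, so area ratio = 1^2:2^2 = 1:4.
If the area of XYZ is 2, then the area of VWZ = 2 * (4/1) = 8.

8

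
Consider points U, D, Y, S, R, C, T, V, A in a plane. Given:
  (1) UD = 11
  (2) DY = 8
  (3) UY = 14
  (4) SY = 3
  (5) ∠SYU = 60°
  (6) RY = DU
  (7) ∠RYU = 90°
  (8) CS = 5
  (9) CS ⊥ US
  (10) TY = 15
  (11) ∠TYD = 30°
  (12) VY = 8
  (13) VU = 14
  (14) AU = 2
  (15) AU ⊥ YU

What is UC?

Step 1: By the law of cosines on triangle UYS: US² = 14² + 3² − 2·14·3·cos(60°) = 163, so US = √163.
Step 2: By the law of cosines on triangle USC: UC² = √163² + 5² − 2·√163·5·cos(90°) = 188, so UC = 2·√47.

Therefore, the length of UC = 2·√47.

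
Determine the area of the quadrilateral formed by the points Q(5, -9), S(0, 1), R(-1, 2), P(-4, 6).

Shoelace: sum of cross terms = 14, Area = (1/2)|14| = 7

7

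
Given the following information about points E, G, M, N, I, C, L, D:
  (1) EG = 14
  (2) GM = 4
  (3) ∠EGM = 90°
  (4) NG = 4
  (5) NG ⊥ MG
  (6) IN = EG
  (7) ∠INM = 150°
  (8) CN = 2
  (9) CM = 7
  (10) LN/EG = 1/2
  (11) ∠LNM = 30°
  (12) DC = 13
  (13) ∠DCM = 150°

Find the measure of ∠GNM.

Step 1: By the law of cosines on triangle NGM: NM² = 4² + 4² − 2·4·4·cos(90°) = 32, so NM = 4·√2.
Step 2: By the inverse law of cosines on triangle GNM: cos(∠GNM) = (4² + (4·√2)² − 4²) / (2·4·4·√2) = 32/45.25 = 0.7071, so ∠GNM = 45°.

Therefore, the measure of angle ∠GNM = 45°.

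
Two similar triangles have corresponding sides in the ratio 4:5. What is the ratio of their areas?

Area scales with the square of linear dimensions. If every length is multiplied by 4/5, then the area is multiplied by (4/5)^2 = 16/25.
The area ratio is 16:25.

16:25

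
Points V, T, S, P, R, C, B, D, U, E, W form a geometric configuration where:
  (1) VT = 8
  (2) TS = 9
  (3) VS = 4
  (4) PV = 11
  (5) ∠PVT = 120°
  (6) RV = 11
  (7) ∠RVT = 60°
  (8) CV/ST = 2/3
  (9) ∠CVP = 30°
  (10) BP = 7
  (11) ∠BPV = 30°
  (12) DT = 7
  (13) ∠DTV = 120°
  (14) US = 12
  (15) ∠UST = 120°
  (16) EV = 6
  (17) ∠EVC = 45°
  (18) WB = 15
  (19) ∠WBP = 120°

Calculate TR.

Step 1: By the law of cosines on triangle TVR: TR² = 8² + 11² − 2·8·11·cos(60°) = 97, so TR = √97.

Therefore, the length of TR = √97.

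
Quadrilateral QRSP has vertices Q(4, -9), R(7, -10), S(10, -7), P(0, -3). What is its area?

Using the Shoelace formula for a quadrilateral (vertices in order):
Area = (1/2)|sum of (x_i * y_(i+1) - x_(i+1) * y_i)|
Terms: (4*-10 - 7*-9) = 23, (7*-7 - 10*-10) = 51, (10*-3 - 0*-7) = -30, (0*-9 - 4*-3) = 12
Sum = 56
Area = (1/2)(56) = 28

28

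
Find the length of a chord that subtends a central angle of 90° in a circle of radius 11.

Drop a perpendicular from the center to the chord, bisecting both the chord and the central angle.
Each half-chord = r sin(θ/2) = 11 sin(45°).
The full chord = 2 × 11 × sin(45°) = 11*sqrt(2).

11*sqrt(2)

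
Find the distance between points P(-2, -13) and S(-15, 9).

The horizontal distance is |-15 - -2| = 13 and the vertical distance is |9 - -13| = 22.
By the Pythagorean theorem, d = sqrt(13^2 + 22^2) = sqrt(653).

sqrt(653)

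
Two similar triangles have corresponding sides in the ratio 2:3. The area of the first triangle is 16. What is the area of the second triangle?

The ratio of areas of similar triangles = (side ratio)^2.
Side ratio = 2:3, so area ratio = 4:9.
Area of the second triangle / Area of the first triangle = 9/4
Area of the second triangle = 16 * 9/4 = 36

36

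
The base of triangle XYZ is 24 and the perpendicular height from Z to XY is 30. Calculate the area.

Area = (1/2) * base * height
Area = (1/2) * 24 * 30
Area = 360

360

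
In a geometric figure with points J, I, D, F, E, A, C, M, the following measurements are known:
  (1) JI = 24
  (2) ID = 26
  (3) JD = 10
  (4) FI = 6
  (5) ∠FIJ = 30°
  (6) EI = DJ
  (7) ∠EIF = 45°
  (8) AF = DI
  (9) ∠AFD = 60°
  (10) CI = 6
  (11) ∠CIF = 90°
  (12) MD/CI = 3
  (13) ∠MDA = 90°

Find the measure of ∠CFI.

Step 1: By the law of cosines on triangle FIC: FC² = 6² + 6² − 2·6·6·cos(90°) = 72, so FC = 6·√2.
Step 2: By the inverse law of cosines on triangle CFI: cos(∠CFI) = ((6·√2)² + 6² − 6²) / (2·6·√2·6) = 72/101.82 = 0.7071, so ∠CFI = 45°.

Therefore, the measure of angle ∠CFI = 45°.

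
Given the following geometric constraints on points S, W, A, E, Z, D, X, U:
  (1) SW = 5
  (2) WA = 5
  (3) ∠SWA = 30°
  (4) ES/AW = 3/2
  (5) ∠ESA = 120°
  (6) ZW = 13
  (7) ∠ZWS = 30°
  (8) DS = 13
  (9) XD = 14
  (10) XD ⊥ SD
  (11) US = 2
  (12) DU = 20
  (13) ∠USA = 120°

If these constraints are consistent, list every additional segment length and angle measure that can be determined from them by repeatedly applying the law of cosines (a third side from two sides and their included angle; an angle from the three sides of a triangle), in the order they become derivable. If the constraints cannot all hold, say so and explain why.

These constraints are not satisfiable: by the triangle inequality in triangle SDU, (8) DS = 13 and (11) US = 2 force DU ≤ 13 + 2 = 15, but (12) says DU = 20. No planar figure meets all of them, so nothing further can be derived.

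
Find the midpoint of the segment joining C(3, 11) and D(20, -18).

M = ((x₁ + x₂)/2, (y₁ + y₂)/2)
= ((3 + 20)/2, (11 + -18)/2)
= (23/2, -7/2) = (23/2, -7/2)

(23/2, -7/2)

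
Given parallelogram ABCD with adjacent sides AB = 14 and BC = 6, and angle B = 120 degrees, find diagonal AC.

The diagonal of a parallelogram can be found by treating two adjacent sides and the diagonal as a triangle.
Applying the law of cosines with sides 14, 6 and included angle 120°:
d^2 = 196 + 36 - 168*cos(120°) = 316
d = 2*sqrt(79)

2*sqrt(79)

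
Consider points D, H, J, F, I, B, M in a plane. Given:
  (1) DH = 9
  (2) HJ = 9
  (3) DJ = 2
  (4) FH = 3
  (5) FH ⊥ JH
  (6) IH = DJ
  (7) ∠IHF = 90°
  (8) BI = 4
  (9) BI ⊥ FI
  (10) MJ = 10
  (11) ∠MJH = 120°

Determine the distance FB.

From the given relations: IH = DJ = 2.
Step 1: By the law of cosines on triangle FHI: FI² = 3² + 2² − 2·3·2·cos(90°) = 13, so FI = √13.
Step 2: By the law of cosines on triangle FIB: FB² = √13² + 4² − 2·√13·4·cos(90°) = 29, so FB = √29.

Therefore, the length of FB = √29.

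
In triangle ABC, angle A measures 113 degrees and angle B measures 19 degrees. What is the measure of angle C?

Let angle C = x. Then 113 + 19 + x = 180.
x = 180 - 132 = 48 degrees.

48 degrees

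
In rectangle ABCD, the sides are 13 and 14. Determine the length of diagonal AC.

Using the Pythagorean theorem:
d² = 13² + 14² = 169 + 196 = 365
d = sqrt(365)

sqrt(365)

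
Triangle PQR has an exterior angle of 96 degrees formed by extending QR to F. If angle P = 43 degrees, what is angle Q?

The exterior angle theorem states that an exterior angle equals the sum of the two non-adjacent interior angles.
So 96 = 43 + angle Q, which gives angle Q = 96 - 43 = 53 degrees.

53 degrees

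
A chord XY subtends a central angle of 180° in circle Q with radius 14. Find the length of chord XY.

Chord length = 2r sin(θ/2)
= 2 × 14 × sin(180°/2)
= 2 × 14 × sin(90°)
= 28

28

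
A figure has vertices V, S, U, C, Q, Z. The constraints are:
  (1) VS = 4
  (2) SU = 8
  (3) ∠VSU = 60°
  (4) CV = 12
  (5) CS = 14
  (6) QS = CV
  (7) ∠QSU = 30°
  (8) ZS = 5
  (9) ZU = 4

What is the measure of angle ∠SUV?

Step 1: By the law of cosines on triangle USV: UV² = 8² + 4² − 2·8·4·cos(60°) = 48, so UV = 4·√3.
Step 2: By the inverse law of cosines on triangle SUV: cos(∠SUV) = (8² + (4·√3)² − 4²) / (2·8·4·√3) = 96/110.85 = 0.866, so ∠SUV = 30°.

Therefore, the measure of angle ∠SUV = 30°.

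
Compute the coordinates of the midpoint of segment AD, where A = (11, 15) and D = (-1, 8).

The midpoint is the average of the coordinates:
x: (11 + -1)/2 = 5
y: (15 + 8)/2 = 23/2
Midpoint = (5, 23/2)

(5, 23/2)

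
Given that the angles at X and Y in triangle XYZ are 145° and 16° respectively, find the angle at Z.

angle Z = 180 - 145 - 16 = 19 degrees.

19 degrees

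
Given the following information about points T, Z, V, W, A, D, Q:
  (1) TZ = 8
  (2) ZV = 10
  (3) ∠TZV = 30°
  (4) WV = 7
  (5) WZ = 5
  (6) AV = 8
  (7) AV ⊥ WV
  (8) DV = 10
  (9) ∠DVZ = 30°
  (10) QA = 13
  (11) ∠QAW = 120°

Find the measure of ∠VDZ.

Step 1: By the law of cosines on triangle DVZ: DZ² = 10² + 10² − 2·10·10·cos(30°) = 26.79, so DZ ≈ 5.18.
Step 2: By the inverse law of cosines on triangle VDZ: cos(∠VDZ) = (10² + 5.18² − 10²) / (2·10·5.18) = 26.79/103.53 = 0.2588, so ∠VDZ = 75°.

Therefore, the measure of angle ∠VDZ = 75°.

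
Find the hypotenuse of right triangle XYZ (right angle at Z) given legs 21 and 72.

By the Pythagorean theorem: XY^2 = XZ^2 + YZ^2
XY^2 = 21^2 + 72^2 = 441 + 5184 = 5625
XY = sqrt(5625) = 75

75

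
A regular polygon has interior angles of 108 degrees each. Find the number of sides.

Exterior angle = 180 - 108 = 72. n = 360 / 72 = 5.

5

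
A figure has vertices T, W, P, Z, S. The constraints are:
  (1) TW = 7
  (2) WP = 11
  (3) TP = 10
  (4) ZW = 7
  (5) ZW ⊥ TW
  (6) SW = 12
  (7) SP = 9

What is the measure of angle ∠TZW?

Step 1: By the law of cosines on triangle ZWT: ZT² = 7² + 7² − 2·7·7·cos(90°) = 98, so ZT = 7·√2.
Step 2: By the inverse law of cosines on triangle TZW: cos(∠TZW) = ((7·√2)² + 7² − 7²) / (2·7·√2·7) = 98/138.59 = 0.7071, so ∠TZW = 45°.

Therefore, the measure of angle ∠TZW = 45°.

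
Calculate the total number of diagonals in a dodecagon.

The number of diagonals in an n-gon is n(n - 3)/2.
For n = 12: 12(12 - 3)/2 = 12 × 9 / 2 = 54.

54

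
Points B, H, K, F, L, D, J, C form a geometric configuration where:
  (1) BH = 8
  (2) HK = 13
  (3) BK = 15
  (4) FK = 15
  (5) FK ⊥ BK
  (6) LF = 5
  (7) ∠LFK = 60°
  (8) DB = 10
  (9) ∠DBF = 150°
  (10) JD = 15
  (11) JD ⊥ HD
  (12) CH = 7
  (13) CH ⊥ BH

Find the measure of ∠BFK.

Step 1: By the law of cosines on triangle FKB: FB² = 15² + 15² − 2·15·15·cos(90°) = 450, so FB = 15·√2.
Step 2: By the inverse law of cosines on triangle BFK: cos(∠BFK) = ((15·√2)² + 15² − 15²) / (2·15·√2·15) = 450/636.4 = 0.7071, so ∠BFK = 45°.

Therefore, the measure of angle ∠BFK = 45°.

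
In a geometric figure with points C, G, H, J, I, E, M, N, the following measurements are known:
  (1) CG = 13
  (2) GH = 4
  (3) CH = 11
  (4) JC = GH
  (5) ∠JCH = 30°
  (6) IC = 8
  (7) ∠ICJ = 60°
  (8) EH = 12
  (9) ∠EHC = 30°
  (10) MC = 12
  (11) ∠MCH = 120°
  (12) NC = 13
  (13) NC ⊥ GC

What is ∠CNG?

Step 1: By the law of cosines on triangle NCG: NG² = 13² + 13² − 2·13·13·cos(90°) = 338, so NG = 13·√2.
Step 2: By the inverse law of cosines on triangle CNG: cos(∠CNG) = (13² + (13·√2)² − 13²) / (2·13·13·√2) = 338/478 = 0.7071, so ∠CNG = 45°.

Therefore, the measure of angle ∠CNG = 45°.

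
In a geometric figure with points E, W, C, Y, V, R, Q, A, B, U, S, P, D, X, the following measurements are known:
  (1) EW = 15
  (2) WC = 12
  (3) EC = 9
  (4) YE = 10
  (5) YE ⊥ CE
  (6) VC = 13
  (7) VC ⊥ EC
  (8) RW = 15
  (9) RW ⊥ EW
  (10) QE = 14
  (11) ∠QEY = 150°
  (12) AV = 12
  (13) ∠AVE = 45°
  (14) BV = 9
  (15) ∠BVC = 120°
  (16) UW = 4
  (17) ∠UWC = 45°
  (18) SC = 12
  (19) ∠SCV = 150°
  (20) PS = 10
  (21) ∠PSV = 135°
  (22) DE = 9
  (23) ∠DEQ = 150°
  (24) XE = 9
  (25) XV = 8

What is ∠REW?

Step 1: By the law of cosines on triangle EWR: ER² = 15² + 15² − 2·15·15·cos(90°) = 450, so ER = 15·√2.
Step 2: By the inverse law of cosines on triangle REW: cos(∠REW) = ((15·√2)² + 15² − 15²) / (2·15·√2·15) = 450/636.4 = 0.7071, so ∠REW = 45°.

Therefore, the measure of angle ∠REW = 45°.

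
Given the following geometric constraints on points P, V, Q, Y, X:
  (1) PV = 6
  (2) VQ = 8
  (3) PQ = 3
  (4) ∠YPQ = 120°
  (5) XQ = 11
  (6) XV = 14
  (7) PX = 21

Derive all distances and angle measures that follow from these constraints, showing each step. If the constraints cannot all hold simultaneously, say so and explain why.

These constraints are not satisfiable: by the triangle inequality in triangle VPX, (1) PV = 6 and (6) XV = 14 force PX ≤ 6 + 14 = 20, but (7) says PX = 21. No planar figure meets all of them, so nothing further can be derived.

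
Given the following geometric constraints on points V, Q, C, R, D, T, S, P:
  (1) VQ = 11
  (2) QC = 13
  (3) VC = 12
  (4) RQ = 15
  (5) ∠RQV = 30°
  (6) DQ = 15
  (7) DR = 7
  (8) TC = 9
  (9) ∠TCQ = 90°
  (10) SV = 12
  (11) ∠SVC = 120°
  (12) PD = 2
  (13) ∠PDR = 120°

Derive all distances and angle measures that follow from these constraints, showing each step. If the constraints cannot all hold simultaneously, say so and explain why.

The constraints are consistent.

Step 1: From VQ = 11, QR = 15, and ∠VQR = 30°, by the law of cosines:
  VR² = VQ² + QR² - 2·VQ·QR·cos(30°) = 121 + 225 - 285.8 = 60.21
  VR ≈ 7.76

Step 2: From QC = 13, CT = 9, and ∠QCT = 90°, by the law of cosines:
  QT² = QC² + CT² - 2·QC·CT·cos(90°) = 169 + 81 - 0 = 250
  QT = 5·√10

Step 3: From CV = 12, VS = 12, and ∠CVS = 120°, by the law of cosines:
  CS² = CV² + VS² - 2·CV·VS·cos(120°) = 144 + 144 + 144 = 432
  CS = 12·√3

Step 4: From RD = 7, DP = 2, and ∠RDP = 120°, by the law of cosines:
  RP² = RD² + DP² - 2·RD·DP·cos(120°) = 49 + 4 + 14 = 67
  RP = √67

Step 5: From VC = 12, VQ = 11, CQ = 13, by the inverse law of cosines:
  cos(∠CVQ) = (VC² + VQ² - CQ²) / (2·VC·VQ)
  ∠CVQ = 68.68°

Step 6: From QC = 13, QV = 11, CV = 12, by the inverse law of cosines:
  cos(∠CQV) = (QC² + QV² - CV²) / (2·QC·QV)
  ∠CQV = 59.3°

Step 7: From QD = 15, QR = 15, DR = 7, by the inverse law of cosines:
  cos(∠DQR) = (QD² + QR² - DR²) / (2·QD·QR)
  ∠DQR = 26.99°

Step 8: From CQ = 13, CV = 12, QV = 11, by the inverse law of cosines:
  cos(∠QCV) = (CQ² + CV² - QV²) / (2·CQ·CV)
  ∠QCV = 52.02°

Step 9: From RD = 7, RQ = 15, DQ = 15, by the inverse law of cosines:
  cos(∠DRQ) = (RD² + RQ² - DQ²) / (2·RD·RQ)
  ∠DRQ = 76.51°

Step 10: From DQ = 15, DR = 7, QR = 15, by the inverse law of cosines:
  cos(∠QDR) = (DQ² + DR² - QR²) / (2·DQ·DR)
  ∠QDR = 76.51°

Step 11: From VQ = 11, VR = 7.76, QR = 15, by the inverse law of cosines:
  cos(∠QVR) = (VQ² + VR² - QR²) / (2·VQ·VR)
  ∠QVR = 104.86°

Step 12: From QC = 13, QT = 5·√10, CT = 9, by the inverse law of cosines:
  cos(∠CQT) = (QC² + QT² - CT²) / (2·QC·QT)
  ∠CQT = 34.7°

Step 13: From CS = 12·√3, CV = 12, SV = 12, by the inverse law of cosines:
  cos(∠SCV) = (CS² + CV² - SV²) / (2·CS·CV)
  ∠SCV = 30°

Step 14: From RD = 7, RP = √67, DP = 2, by the inverse law of cosines:
  cos(∠DRP) = (RD² + RP² - DP²) / (2·RD·RP)
  ∠DRP = 12.22°

Step 15: From RQ = 15, RV = 7.76, QV = 11, by the inverse law of cosines:
  cos(∠QRV) = (RQ² + RV² - QV²) / (2·RQ·RV)
  ∠QRV = 45.14°

Step 16: From TC = 9, TQ = 5·√10, CQ = 13, by the inverse law of cosines:
  cos(∠CTQ) = (TC² + TQ² - CQ²) / (2·TC·TQ)
  ∠CTQ = 55.3°

Step 17: From SC = 12·√3, SV = 12, CV = 12, by the inverse law of cosines:
  cos(∠CSV) = (SC² + SV² - CV²) / (2·SC·SV)
  ∠CSV = 30°

Step 18: From PD = 2, PR = √67, DR = 7, by the inverse law of cosines:
  cos(∠DPR) = (PD² + PR² - DR²) / (2·PD·PR)
  ∠DPR = 47.78°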